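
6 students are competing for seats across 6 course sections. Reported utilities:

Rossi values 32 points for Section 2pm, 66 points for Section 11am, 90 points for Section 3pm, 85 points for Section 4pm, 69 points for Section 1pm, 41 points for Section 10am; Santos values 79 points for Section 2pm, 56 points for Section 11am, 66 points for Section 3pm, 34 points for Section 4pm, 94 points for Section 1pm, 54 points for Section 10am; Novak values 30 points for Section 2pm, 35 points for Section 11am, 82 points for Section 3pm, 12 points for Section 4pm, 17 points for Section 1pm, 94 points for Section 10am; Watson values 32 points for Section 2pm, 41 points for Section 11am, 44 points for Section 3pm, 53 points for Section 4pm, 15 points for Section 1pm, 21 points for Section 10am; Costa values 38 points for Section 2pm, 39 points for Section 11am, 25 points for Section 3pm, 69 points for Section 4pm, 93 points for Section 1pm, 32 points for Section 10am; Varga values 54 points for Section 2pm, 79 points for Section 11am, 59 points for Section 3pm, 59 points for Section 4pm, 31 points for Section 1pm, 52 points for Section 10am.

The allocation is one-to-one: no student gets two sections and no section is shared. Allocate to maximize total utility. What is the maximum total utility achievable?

Optimal: Rossi→Section 3pm (90 points), Santos→Section 2pm (79 points), Novak→Section 10am (94 points), Watson→Section 4pm (53 points), Costa→Section 1pm (93 points), Varga→Section 11am (79 points) — total 90+79+94+53+93+79 = 488 points.
Max-entry greedy (repeatedly take the single best remaining cell) gives 458 points, worse by 30.
Next-best assignment: Rossi→Section 4pm, Santos→Section 2pm, Novak→Section 10am, Watson→Section 3pm, Costa→Section 1pm, Varga→Section 11am = 474 points.
Checked against all permutations: 488 points is optimal.

Max total: 488 points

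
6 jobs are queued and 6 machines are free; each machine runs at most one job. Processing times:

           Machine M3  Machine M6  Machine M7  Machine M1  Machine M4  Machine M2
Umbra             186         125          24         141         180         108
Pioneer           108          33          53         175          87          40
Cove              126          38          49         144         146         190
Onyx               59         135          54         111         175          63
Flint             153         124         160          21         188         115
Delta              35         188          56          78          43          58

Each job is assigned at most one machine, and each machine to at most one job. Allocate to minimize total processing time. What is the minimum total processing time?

This is the linear assignment problem.
Optimal: Umbra→Machine M7 (24 min), Pioneer→Machine M2 (40 min), Cove→Machine M6 (38 min), Onyx→Machine M3 (59 min), Flint→Machine M1 (21 min), Delta→Machine M4 (43 min) — total 24+40+38+59+21+43 = 225 min.
Min-entry greedy (repeatedly take the single cheapest remaining cell) gives 322 min, worse by 97.
Next-best assignment: Umbra→Machine M7, Pioneer→Machine M4, Cove→Machine M6, Onyx→Machine M2, Flint→Machine M1, Delta→Machine M3 = 268 min.
Swapping Cove↔Delta (Cove→Machine M4 146 min, Delta→Machine M6 188 min) adds 253.

Minimum total: 225 min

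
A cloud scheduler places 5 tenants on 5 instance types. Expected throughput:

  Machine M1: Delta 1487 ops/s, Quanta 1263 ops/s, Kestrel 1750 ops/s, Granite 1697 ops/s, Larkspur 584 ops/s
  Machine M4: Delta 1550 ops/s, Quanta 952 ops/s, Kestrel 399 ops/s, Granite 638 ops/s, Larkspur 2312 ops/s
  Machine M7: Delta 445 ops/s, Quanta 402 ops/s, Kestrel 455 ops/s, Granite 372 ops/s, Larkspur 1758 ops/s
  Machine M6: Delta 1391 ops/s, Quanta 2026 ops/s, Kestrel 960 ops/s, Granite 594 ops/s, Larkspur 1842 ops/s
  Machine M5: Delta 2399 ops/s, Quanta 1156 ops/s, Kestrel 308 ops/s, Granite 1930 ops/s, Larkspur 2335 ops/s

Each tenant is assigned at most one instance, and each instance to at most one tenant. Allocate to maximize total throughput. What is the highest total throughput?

Max total: 9014 ops/s

Optimal: Delta→Machine M4 (1550 ops/s), Quanta→Machine M6 (2026 ops/s), Kestrel→Machine M1 (1750 ops/s), Granite→Machine M5 (1930 ops/s), Larkspur→Machine M7 (1758 ops/s) — total 1550+2026+1750+1930+1758 = 9014 ops/s.
Max-entry greedy (repeatedly take the single best remaining cell) gives 8859 ops/s, worse by 155.
Next-best assignment: Delta→Machine M5, Quanta→Machine M6, Kestrel→Machine M7, Granite→Machine M1, Larkspur→Machine M4 = 8889 ops/s.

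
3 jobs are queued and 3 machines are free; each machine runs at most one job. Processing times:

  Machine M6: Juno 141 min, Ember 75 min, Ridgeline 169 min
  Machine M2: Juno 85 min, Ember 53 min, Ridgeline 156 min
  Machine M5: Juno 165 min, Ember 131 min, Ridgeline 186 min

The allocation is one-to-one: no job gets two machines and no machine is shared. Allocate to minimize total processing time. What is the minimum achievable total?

Optimal: Juno→Machine M2 (85 min), Ember→Machine M6 (75 min), Ridgeline→Machine M5 (186 min) — total 85+75+186 = 346 min.
Min-entry greedy (repeatedly take the single cheapest remaining cell) gives 380 min, worse by 34.
Swapping Ember↔Juno (Ember→Machine M2 53 min, Juno→Machine M6 141 min) adds 34.

Minimum total: 346 min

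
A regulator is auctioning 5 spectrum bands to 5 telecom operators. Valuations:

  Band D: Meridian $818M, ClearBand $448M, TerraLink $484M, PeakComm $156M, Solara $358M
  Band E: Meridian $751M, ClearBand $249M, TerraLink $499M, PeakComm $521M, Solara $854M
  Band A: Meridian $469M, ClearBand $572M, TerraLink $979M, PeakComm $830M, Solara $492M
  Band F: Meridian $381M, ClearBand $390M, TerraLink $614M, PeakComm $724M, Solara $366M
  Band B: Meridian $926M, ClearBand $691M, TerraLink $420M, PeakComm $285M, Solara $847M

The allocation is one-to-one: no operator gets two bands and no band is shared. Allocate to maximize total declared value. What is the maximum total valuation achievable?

Max total: $4066M

Optimal: Meridian→Band D ($818M), ClearBand→Band B ($691M), TerraLink→Band A ($979M), PeakComm→Band F ($724M), Solara→Band E ($854M) — total 818+691+979+724+854 = $4066M.
Row-greedy (each operator in turn takes its best remaining band) gives $2991M, worse by 1075.
Next-best assignment: Meridian→Band B, ClearBand→Band D, TerraLink→Band A, PeakComm→Band F, Solara→Band E = $3931M.
Swapping PeakComm↔ClearBand (PeakComm→Band B $285M, ClearBand→Band F $390M) loses 740.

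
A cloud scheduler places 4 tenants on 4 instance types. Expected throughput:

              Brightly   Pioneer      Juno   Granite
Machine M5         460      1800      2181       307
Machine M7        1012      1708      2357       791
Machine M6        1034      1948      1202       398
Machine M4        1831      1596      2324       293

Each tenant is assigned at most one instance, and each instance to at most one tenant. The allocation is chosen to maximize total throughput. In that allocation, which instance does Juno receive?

Treat this as an assignment problem: match each tenant to one instance.
Optimal: Brightly→Machine M4 (1831 ops/s), Pioneer→Machine M6 (1948 ops/s), Juno→Machine M5 (2181 ops/s), Granite→Machine M7 (791 ops/s) — total 1831+1948+2181+791 = 6751 ops/s.
Next-best assignment: Brightly→Machine M4, Pioneer→Machine M6, Juno→Machine M7, Granite→Machine M5 = 6443 ops/s.
No other one-to-one assignment exceeds 6751 ops/s.
Juno's own top instance is Machine M7 (2357 ops/s), but forcing Juno→Machine M7 and reassigning the rest optimally gives only 6443 ops/s — worse by 308.

Juno receives Machine M5.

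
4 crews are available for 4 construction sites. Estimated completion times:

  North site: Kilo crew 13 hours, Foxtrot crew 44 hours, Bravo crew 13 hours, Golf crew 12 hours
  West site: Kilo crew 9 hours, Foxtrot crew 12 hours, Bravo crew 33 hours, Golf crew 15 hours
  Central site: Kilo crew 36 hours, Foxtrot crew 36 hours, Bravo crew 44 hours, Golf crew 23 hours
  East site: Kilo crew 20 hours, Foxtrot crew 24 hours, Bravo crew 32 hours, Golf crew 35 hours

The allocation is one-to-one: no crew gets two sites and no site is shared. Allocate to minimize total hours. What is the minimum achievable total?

Optimal: Kilo crew→East site (20 hours), Foxtrot crew→West site (12 hours), Bravo crew→North site (13 hours), Golf crew→Central site (23 hours) — total 20+12+13+23 = 68 hours.
Min-entry greedy (repeatedly take the single cheapest remaining cell) gives 89 hours, worse by 21.
Next-best assignment: Kilo crew→West site, Foxtrot crew→East site, Bravo crew→North site, Golf crew→Central site = 69 hours.
Checked against all permutations: 68 hours is optimal.

Min total: 68 hours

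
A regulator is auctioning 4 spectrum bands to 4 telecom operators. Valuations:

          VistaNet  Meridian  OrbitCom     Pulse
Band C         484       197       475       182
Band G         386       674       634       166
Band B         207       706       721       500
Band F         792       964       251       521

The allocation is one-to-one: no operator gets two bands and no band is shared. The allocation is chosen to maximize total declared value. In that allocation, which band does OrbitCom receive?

OrbitCom receives Band G.

Optimal: VistaNet→Band C ($484M), Meridian→Band F ($964M), OrbitCom→Band G ($634M), Pulse→Band B ($500M) — total 484+964+634+500 = $2582M.
Row-greedy (each operator in turn takes its best remaining band) gives $2314M, worse by 268.
Next-best assignment: VistaNet→Band F, Meridian→Band G, OrbitCom→Band C, Pulse→Band B = $2441M.
Every other assignment is strictly worse.
OrbitCom's own top band is Band B ($721M), but forcing OrbitCom→Band B and reassigning the rest optimally gives only $2400M — worse by 182.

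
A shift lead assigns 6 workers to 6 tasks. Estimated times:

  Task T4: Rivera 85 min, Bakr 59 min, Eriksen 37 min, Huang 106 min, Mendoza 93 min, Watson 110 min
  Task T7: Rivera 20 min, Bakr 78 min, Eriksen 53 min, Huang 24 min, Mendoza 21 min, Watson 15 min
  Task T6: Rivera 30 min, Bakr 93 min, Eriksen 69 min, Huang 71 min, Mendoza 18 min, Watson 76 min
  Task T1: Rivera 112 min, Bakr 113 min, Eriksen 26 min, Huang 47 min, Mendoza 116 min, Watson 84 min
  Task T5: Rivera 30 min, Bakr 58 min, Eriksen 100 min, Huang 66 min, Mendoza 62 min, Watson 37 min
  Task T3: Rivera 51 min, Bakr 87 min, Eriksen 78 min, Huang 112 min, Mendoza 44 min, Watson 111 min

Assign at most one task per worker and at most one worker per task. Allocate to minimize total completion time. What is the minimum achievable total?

This is the linear assignment problem.
Optimal: Rivera→Task T3 (51 min), Bakr→Task T4 (59 min), Eriksen→Task T1 (26 min), Huang→Task T7 (24 min), Mendoza→Task T6 (18 min), Watson→Task T5 (37 min) — total 51+59+26+24+18+37 = 215 min.
Checked against all permutations: 215 min is optimal.

Min total: 215 min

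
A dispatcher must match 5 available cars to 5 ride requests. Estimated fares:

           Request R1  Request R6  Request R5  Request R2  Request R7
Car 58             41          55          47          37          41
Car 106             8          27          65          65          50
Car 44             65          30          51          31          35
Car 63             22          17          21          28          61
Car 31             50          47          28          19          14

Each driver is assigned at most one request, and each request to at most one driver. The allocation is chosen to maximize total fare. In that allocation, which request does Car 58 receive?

Car 58 receives Request R5.

This is the linear assignment problem.
Optimal: Car 58→Request R5 ($47), Car 106→Request R2 ($65), Car 44→Request R1 ($65), Car 63→Request R7 ($61), Car 31→Request R6 ($47) — total 47+65+65+61+47 = $285.
Column-greedy (each request in turn goes to its best remaining driver) gives $227, worse by 58.
Car 58's own top request is Request R6 ($55), but forcing Car 58→Request R6 and reassigning the rest optimally gives only $282 — worse by 3.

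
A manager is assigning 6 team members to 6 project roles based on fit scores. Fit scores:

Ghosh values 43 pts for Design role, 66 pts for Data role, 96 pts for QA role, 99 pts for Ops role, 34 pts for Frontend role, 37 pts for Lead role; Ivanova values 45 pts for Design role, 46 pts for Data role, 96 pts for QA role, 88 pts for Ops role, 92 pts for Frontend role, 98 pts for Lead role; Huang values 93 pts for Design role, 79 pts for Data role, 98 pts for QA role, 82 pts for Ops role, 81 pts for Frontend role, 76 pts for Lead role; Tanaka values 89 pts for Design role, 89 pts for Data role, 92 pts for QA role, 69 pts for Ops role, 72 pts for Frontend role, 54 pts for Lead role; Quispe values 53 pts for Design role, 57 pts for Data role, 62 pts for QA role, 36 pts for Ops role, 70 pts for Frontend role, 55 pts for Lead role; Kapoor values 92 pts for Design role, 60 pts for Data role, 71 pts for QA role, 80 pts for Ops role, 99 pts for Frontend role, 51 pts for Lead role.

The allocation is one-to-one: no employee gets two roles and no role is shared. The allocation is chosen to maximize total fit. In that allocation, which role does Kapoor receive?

Kapoor receives Design role.

Optimal: Ghosh→Ops role (99 pts), Ivanova→Lead role (98 pts), Huang→QA role (98 pts), Tanaka→Data role (89 pts), Quispe→Frontend role (70 pts), Kapoor→Design role (92 pts) — total 99+98+98+89+70+92 = 546 pts.
Column-greedy (each role in turn goes to its best remaining employee) gives 520 pts, worse by 26.
No other one-to-one assignment exceeds 546 pts.
Kapoor's own top role is Frontend role (99 pts), but forcing Kapoor→Frontend role and reassigning the rest optimally gives only 540 pts — worse by 6.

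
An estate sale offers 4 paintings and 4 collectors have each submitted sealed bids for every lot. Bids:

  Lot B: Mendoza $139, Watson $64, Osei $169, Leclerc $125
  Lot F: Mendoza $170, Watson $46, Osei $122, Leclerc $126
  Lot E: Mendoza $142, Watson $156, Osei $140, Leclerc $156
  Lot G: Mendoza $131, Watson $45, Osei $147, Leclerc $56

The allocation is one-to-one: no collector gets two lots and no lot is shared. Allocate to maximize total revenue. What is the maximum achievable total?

Optimal: Mendoza→Lot F ($170), Watson→Lot E ($156), Osei→Lot G ($147), Leclerc→Lot B ($125) — total 170+156+147+125 = $598.
Row-greedy (each collector in turn takes its best remaining lot) gives $551, worse by 47.

Maximum total: $598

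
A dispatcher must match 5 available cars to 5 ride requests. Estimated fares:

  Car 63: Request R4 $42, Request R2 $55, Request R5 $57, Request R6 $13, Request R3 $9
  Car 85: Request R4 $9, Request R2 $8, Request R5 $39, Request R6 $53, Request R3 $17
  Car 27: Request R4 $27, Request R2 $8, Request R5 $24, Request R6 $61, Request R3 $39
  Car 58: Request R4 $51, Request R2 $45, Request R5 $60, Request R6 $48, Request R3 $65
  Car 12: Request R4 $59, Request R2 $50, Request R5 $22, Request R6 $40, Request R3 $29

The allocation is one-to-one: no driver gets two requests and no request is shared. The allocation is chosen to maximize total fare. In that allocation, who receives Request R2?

Optimal: Car 63→Request R2 ($55), Car 85→Request R5 ($39), Car 27→Request R6 ($61), Car 58→Request R3 ($65), Car 12→Request R4 ($59) — total 55+39+61+65+59 = $279.
Row-greedy (each driver in turn takes its best remaining request) gives $250, worse by 29.
Car 63's own top request is Request R5 ($57), but forcing Car 63→Request R5 and reassigning the rest optimally gives only $253 — worse by 26.

Car 63 receives Request R2.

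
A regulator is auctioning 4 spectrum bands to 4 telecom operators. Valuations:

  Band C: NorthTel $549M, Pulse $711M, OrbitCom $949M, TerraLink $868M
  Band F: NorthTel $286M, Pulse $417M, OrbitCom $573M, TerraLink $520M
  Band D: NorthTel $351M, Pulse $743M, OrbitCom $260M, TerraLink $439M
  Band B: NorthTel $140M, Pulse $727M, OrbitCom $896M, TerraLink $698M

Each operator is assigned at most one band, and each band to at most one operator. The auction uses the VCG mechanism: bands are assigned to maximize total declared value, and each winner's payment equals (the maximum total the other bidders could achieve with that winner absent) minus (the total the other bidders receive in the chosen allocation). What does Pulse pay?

Efficient allocation: NorthTel→Band F ($286M), Pulse→Band D ($743M), OrbitCom→Band B ($896M), TerraLink→Band C ($868M); total welfare W = $2793M.
Pulse receives Band D at value $743M, so the others get W − 743 = $2050M.
Without Pulse: best allocation of the remaining 3 bidders over all 4 bands is NorthTel→Band D ($351M), OrbitCom→Band B ($896M), TerraLink→Band C ($868M), total $2115M.
VCG payment = (others' best without Pulse) − (others' welfare with Pulse) = 2115 − 2050 = $65M.

Pulse pays $65M.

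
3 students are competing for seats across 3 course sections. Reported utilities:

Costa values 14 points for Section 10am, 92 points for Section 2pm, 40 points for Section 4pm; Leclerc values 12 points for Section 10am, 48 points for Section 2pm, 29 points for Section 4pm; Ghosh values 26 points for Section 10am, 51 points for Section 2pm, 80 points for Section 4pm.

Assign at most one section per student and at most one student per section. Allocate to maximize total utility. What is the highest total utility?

Max total: 184 points

Optimal: Costa→Section 2pm (92 points), Leclerc→Section 10am (12 points), Ghosh→Section 4pm (80 points) — total 92+12+80 = 184 points.
Column-greedy (each section in turn goes to its best remaining student) gives 147 points, worse by 37.
Next-best assignment: Costa→Section 2pm, Leclerc→Section 4pm, Ghosh→Section 10am = 147 points.
Swapping Costa↔Leclerc (Costa→Section 10am 14 points, Leclerc→Section 2pm 48 points) loses 42.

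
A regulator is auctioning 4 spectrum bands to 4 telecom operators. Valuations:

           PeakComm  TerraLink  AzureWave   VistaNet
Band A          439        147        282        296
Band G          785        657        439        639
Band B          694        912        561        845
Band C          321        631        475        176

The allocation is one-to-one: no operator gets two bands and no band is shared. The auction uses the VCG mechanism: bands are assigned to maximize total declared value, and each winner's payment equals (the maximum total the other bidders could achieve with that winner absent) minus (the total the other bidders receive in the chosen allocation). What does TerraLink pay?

Efficient allocation: PeakComm→Band G ($785M), TerraLink→Band C ($631M), AzureWave→Band A ($282M), VistaNet→Band B ($845M); total welfare W = $2543M.
TerraLink receives Band C at value $631M, so the others get W − 631 = $1912M.
Without TerraLink: best allocation of the remaining 3 bidders over all 4 bands is PeakComm→Band G ($785M), AzureWave→Band C ($475M), VistaNet→Band B ($845M), total $2105M.
VCG payment = (others' best without TerraLink) − (others' welfare with TerraLink) = 2105 − 1912 = $193M.

TerraLink pays $193M.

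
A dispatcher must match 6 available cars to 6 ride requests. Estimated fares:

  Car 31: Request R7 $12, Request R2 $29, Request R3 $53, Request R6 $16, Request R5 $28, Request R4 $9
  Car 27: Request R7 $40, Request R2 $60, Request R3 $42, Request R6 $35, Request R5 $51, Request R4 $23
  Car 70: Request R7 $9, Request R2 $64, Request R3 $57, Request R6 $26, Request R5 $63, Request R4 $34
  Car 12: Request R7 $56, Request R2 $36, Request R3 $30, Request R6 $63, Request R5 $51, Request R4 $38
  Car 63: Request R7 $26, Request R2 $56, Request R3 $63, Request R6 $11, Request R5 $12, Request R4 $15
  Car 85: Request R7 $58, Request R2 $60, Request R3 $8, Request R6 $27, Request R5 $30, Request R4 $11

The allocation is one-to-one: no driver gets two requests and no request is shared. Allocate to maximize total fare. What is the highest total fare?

Maximum total: $316

Optimal: Car 31→Request R3 ($53), Car 27→Request R4 ($23), Car 70→Request R5 ($63), Car 12→Request R6 ($63), Car 63→Request R2 ($56), Car 85→Request R7 ($58) — total 53+23+63+63+56+58 = $316.
Column-greedy (each request in turn goes to its best remaining driver) gives $308, worse by 8.
Swapping Car 31↔Car 85 (Car 31→Request R7 $12, Car 85→Request R3 $8) loses 91.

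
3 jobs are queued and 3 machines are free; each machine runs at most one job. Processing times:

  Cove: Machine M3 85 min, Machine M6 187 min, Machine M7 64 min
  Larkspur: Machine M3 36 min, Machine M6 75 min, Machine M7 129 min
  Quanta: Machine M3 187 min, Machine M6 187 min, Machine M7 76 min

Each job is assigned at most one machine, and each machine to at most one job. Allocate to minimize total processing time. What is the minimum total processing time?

Optimal: Cove→Machine M3 (85 min), Larkspur→Machine M6 (75 min), Quanta→Machine M7 (76 min) — total 85+75+76 = 236 min.
Min-entry greedy (repeatedly take the single cheapest remaining cell) gives 287 min, worse by 51.
Next-best assignment: Cove→Machine M7, Larkspur→Machine M3, Quanta→Machine M6 = 287 min.
Checked against all permutations: 236 min is optimal.

Minimum total: 236 min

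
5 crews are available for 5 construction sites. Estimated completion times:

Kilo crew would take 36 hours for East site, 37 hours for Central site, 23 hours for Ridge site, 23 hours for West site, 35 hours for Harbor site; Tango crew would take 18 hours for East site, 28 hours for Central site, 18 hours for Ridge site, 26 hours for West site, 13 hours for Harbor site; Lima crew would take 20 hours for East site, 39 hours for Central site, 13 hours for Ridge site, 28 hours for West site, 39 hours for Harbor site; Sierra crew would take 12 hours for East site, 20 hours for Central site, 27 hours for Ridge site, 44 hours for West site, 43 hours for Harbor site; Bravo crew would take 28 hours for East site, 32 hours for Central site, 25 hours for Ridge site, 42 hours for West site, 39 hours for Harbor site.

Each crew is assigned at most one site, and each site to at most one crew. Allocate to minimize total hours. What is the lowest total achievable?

Optimal: Kilo crew→West site (23 hours), Tango crew→Harbor site (13 hours), Lima crew→Ridge site (13 hours), Sierra crew→East site (12 hours), Bravo crew→Central site (32 hours) — total 23+13+13+12+32 = 93 hours.
Column-greedy (each site in turn goes to its cheapest remaining crew) gives 115 hours, worse by 22.
Every other assignment is strictly worse.

Min total: 93 hours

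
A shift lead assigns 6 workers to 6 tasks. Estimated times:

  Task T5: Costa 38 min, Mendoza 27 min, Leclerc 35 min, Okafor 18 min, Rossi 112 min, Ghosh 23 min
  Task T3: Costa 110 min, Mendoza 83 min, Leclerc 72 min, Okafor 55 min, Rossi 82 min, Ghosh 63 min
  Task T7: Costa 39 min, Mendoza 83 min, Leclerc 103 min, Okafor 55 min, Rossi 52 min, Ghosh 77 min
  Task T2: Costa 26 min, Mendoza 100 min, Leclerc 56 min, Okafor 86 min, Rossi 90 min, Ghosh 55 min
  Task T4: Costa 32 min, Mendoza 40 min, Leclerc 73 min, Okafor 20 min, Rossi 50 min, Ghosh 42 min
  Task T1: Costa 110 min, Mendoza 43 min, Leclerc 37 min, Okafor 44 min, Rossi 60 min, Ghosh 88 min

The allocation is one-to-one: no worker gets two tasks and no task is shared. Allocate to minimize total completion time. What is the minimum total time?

Minimum total: 225 min

Optimal: Costa→Task T2 (26 min), Mendoza→Task T5 (27 min), Leclerc→Task T1 (37 min), Okafor→Task T4 (20 min), Rossi→Task T7 (52 min), Ghosh→Task T3 (63 min) — total 26+27+37+20+52+63 = 225 min.
Min-entry greedy (repeatedly take the single cheapest remaining cell) gives 236 min, worse by 11.
Next-best assignment: Costa→Task T2, Mendoza→Task T4, Leclerc→Task T1, Okafor→Task T3, Rossi→Task T7, Ghosh→Task T5 = 233 min.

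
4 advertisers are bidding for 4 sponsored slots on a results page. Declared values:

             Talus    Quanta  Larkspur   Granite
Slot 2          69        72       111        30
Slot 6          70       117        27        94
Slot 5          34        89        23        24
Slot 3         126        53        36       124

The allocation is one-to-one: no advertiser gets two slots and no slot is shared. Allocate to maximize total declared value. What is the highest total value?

Maximum total: $420

This is the linear assignment problem.
Optimal: Talus→Slot 3 ($126), Quanta→Slot 5 ($89), Larkspur→Slot 2 ($111), Granite→Slot 6 ($94) — total 126+89+111+94 = $420.
Row-greedy (each advertiser in turn takes its best remaining slot) gives $378, worse by 42.
Swapping Talus↔Granite (Talus→Slot 6 $70, Granite→Slot 3 $124) loses 26.
No other one-to-one assignment exceeds $420.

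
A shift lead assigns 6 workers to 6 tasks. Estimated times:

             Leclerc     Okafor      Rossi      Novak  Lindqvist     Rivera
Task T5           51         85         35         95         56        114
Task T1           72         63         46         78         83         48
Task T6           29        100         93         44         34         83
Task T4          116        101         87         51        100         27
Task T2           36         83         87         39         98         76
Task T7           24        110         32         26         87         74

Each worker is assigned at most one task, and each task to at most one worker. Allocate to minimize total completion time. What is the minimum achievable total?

This is the linear assignment problem.
Optimal: Leclerc→Task T2 (36 min), Okafor→Task T1 (63 min), Rossi→Task T5 (35 min), Novak→Task T7 (26 min), Lindqvist→Task T6 (34 min), Rivera→Task T4 (27 min) — total 36+63+35+26+34+27 = 221 min.
Row-greedy (each worker in turn takes its cheapest remaining task) gives 222 min, worse by 1.
Swapping Leclerc↔Novak (Leclerc→Task T7 24 min, Novak→Task T2 39 min) adds 1.
No other one-to-one assignment undercuts 221 min.

Min total: 221 min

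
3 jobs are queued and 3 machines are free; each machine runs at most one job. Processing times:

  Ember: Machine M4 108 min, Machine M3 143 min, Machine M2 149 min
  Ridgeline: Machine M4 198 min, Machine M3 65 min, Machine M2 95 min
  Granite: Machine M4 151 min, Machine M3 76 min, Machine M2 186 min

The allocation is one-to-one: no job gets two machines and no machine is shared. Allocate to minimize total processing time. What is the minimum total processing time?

This is a one-to-one assignment (minimum-cost bipartite matching).
Optimal: Ember→Machine M4 (108 min), Ridgeline→Machine M2 (95 min), Granite→Machine M3 (76 min) — total 108+95+76 = 279 min.
Column-greedy (each machine in turn goes to its cheapest remaining job) gives 359 min, worse by 80.
Next-best assignment: Ember→Machine M4, Ridgeline→Machine M3, Granite→Machine M2 = 359 min.
Swapping Granite↔Ember (Granite→Machine M4 151 min, Ember→Machine M3 143 min) adds 110.

Min total: 279 min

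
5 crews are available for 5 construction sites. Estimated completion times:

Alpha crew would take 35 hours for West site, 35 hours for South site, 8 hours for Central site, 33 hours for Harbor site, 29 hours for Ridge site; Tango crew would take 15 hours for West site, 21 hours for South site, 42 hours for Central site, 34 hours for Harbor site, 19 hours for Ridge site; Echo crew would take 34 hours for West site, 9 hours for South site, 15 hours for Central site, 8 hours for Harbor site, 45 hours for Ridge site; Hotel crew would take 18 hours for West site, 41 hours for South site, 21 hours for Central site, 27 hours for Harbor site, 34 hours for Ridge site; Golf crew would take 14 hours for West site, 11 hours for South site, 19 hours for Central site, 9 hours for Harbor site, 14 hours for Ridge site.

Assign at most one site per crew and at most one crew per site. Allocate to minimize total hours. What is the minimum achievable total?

Treat this as an assignment problem: match each crew to one site.
Optimal: Alpha crew→Central site (8 hours), Tango crew→Ridge site (19 hours), Echo crew→South site (9 hours), Hotel crew→West site (18 hours), Golf crew→Harbor site (9 hours) — total 8+19+9+18+9 = 63 hours.
Row-greedy (each crew in turn takes its cheapest remaining site) gives 76 hours, worse by 13.
Next-best assignment: Alpha crew→Central site, Tango crew→Ridge site, Echo crew→Harbor site, Hotel crew→West site, Golf crew→South site = 64 hours.
No other one-to-one assignment undercuts 63 hours.

Min total: 63 hours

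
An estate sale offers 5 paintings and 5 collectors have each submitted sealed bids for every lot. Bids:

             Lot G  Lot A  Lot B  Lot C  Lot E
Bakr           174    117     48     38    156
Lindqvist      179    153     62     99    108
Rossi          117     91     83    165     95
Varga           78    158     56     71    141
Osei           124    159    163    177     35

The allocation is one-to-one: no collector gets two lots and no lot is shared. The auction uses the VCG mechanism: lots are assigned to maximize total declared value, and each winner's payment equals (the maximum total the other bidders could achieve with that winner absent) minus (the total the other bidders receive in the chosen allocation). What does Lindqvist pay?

Lindqvist pays $18.

Efficient allocation: Bakr→Lot E ($156), Lindqvist→Lot G ($179), Rossi→Lot C ($165), Varga→Lot A ($158), Osei→Lot B ($163); total welfare W = $821.
Lindqvist receives Lot G at value $179, so the others get W − 179 = $642.
Without Lindqvist: best allocation of the remaining 4 bidders over all 5 lots is Bakr→Lot G ($174), Rossi→Lot C ($165), Varga→Lot A ($158), Osei→Lot B ($163), total $660.
VCG payment = (others' best without Lindqvist) − (others' welfare with Lindqvist) = 660 − 642 = $18.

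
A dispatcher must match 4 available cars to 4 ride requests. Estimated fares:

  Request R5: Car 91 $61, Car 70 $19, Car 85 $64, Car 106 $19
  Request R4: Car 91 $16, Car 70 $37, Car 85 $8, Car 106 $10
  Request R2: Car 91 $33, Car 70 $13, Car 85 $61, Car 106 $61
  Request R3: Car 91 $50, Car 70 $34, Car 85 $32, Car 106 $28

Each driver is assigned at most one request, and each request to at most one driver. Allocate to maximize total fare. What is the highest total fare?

Optimal: Car 91→Request R3 ($50), Car 70→Request R4 ($37), Car 85→Request R5 ($64), Car 106→Request R2 ($61) — total 50+37+64+61 = $212.
Next-best assignment: Car 91→Request R5, Car 70→Request R4, Car 85→Request R3, Car 106→Request R2 = $191.
No other one-to-one assignment exceeds $212.

Max total: $212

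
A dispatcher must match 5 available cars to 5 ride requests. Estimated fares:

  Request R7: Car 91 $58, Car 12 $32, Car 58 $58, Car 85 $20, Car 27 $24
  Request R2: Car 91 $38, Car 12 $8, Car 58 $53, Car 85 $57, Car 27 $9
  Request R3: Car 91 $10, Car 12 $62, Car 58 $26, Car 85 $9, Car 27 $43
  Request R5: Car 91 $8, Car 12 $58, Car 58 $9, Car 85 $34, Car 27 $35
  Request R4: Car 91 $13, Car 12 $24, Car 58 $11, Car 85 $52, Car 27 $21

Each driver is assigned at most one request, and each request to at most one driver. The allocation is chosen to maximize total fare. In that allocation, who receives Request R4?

Optimal: Car 91→Request R7 ($58), Car 12→Request R5 ($58), Car 58→Request R2 ($53), Car 85→Request R4 ($52), Car 27→Request R3 ($43) — total 58+58+53+52+43 = $264.
Column-greedy (each request in turn goes to its best remaining driver) gives $223, worse by 41.
No other one-to-one assignment exceeds $264.
Car 85's own top request is Request R2 ($57), but forcing Car 85→Request R2 and reassigning the rest optimally gives only $229 — worse by 35.

Car 85 receives Request R4.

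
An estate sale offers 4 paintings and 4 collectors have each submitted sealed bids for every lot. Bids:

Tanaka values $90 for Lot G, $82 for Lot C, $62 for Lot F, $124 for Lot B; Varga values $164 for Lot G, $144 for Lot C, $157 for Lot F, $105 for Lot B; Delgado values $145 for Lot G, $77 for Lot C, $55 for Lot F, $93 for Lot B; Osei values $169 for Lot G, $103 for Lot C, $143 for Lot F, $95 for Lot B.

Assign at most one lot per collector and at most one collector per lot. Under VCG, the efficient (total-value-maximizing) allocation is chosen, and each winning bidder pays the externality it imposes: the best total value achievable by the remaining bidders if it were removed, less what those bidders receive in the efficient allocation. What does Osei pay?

Osei pays $13.

Efficient allocation: Tanaka→Lot B ($124), Varga→Lot C ($144), Delgado→Lot G ($145), Osei→Lot F ($143); total welfare W = $556.
Osei receives Lot F at value $143, so the others get W − 143 = $413.
Without Osei: best allocation of the remaining 3 bidders over all 4 lots is Tanaka→Lot B ($124), Varga→Lot F ($157), Delgado→Lot G ($145), total $426.
VCG payment = (others' best without Osei) − (others' welfare with Osei) = 426 − 413 = $13.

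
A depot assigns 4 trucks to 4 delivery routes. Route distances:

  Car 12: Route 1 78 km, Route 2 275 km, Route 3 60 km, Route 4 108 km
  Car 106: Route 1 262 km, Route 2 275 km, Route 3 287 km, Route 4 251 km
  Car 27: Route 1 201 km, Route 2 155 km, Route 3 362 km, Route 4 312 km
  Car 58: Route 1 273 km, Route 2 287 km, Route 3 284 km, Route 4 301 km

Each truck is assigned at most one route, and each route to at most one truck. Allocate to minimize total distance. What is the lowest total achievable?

Optimal: Car 12→Route 3 (60 km), Car 106→Route 4 (251 km), Car 27→Route 2 (155 km), Car 58→Route 1 (273 km) — total 60+251+155+273 = 739 km.
Column-greedy (each route in turn goes to its cheapest remaining truck) gives 768 km, worse by 29.
Next-best assignment: Car 12→Route 1, Car 106→Route 4, Car 27→Route 2, Car 58→Route 3 = 768 km.

Min total: 739 km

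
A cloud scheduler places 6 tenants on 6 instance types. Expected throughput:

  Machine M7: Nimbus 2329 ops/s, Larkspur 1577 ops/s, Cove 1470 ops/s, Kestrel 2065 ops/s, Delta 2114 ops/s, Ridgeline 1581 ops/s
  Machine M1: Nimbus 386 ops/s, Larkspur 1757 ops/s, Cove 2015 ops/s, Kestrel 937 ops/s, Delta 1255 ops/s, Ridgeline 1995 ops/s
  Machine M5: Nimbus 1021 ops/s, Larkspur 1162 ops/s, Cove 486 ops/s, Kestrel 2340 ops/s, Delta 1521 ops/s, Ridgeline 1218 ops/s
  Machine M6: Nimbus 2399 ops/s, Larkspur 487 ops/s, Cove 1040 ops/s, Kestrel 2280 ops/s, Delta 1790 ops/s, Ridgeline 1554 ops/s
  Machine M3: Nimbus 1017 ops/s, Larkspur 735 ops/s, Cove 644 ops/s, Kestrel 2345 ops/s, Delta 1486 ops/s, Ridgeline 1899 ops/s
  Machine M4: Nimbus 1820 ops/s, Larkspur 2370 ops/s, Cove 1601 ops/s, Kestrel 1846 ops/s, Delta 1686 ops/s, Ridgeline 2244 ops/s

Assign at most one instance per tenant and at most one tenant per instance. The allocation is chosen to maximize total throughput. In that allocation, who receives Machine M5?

Optimal: Nimbus→Machine M6 (2399 ops/s), Larkspur→Machine M4 (2370 ops/s), Cove→Machine M1 (2015 ops/s), Kestrel→Machine M5 (2340 ops/s), Delta→Machine M7 (2114 ops/s), Ridgeline→Machine M3 (1899 ops/s) — total 2399+2370+2015+2340+2114+1899 = 13137 ops/s.
Row-greedy (each tenant in turn takes its best remaining instance) gives 12461 ops/s, worse by 676.
Checked against all permutations: 13137 ops/s is optimal.
Kestrel's own top instance is Machine M3 (2345 ops/s), but forcing Kestrel→Machine M3 and reassigning the rest optimally gives only 12461 ops/s — worse by 676.

Kestrel receives Machine M5.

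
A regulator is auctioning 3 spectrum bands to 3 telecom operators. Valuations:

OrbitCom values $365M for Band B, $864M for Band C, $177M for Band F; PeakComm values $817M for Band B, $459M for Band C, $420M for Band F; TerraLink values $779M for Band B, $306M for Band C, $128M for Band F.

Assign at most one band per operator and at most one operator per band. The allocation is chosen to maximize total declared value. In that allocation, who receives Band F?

PeakComm receives Band F.

This is a one-to-one assignment (maximum-weight bipartite matching).
Optimal: OrbitCom→Band C ($864M), PeakComm→Band F ($420M), TerraLink→Band B ($779M) — total 864+420+779 = $2063M.
Swapping PeakComm↔OrbitCom (PeakComm→Band C $459M, OrbitCom→Band F $177M) loses 648.
Every other assignment is strictly worse.
PeakComm's own top band is Band B ($817M), but forcing PeakComm→Band B and reassigning the rest optimally gives only $1809M — worse by 254.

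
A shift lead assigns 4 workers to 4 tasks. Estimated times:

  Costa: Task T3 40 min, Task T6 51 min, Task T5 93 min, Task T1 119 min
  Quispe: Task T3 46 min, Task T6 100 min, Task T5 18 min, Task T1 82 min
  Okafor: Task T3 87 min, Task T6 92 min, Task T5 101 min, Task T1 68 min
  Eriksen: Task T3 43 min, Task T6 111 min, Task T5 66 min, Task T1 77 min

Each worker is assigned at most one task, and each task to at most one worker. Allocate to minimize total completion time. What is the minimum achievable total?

Optimal: Costa→Task T6 (51 min), Quispe→Task T5 (18 min), Okafor→Task T1 (68 min), Eriksen→Task T3 (43 min) — total 51+18+68+43 = 180 min.
Min-entry greedy (repeatedly take the single cheapest remaining cell) gives 237 min, worse by 57.
Next-best assignment: Costa→Task T3, Quispe→Task T5, Okafor→Task T6, Eriksen→Task T1 = 227 min.

Min total: 180 min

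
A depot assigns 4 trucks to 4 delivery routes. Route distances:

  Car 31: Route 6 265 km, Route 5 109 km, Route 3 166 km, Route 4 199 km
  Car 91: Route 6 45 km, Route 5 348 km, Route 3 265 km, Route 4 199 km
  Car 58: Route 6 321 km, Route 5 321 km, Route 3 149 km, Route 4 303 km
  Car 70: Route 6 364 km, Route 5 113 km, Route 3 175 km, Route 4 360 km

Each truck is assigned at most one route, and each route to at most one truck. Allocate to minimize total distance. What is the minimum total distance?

Minimum total: 506 km

Optimal: Car 31→Route 4 (199 km), Car 91→Route 6 (45 km), Car 58→Route 3 (149 km), Car 70→Route 5 (113 km) — total 199+45+149+113 = 506 km.
Column-greedy (each route in turn goes to its cheapest remaining truck) gives 663 km, worse by 157.
Every other assignment is strictly worse.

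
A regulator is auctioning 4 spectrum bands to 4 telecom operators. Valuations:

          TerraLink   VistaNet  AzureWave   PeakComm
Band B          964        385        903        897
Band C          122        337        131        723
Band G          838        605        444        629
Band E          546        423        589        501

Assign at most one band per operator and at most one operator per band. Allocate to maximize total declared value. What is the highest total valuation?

This is the linear assignment problem.
Optimal: TerraLink→Band G ($838M), VistaNet→Band E ($423M), AzureWave→Band B ($903M), PeakComm→Band C ($723M) — total 838+423+903+723 = $2887M.
Max-entry greedy (repeatedly take the single best remaining cell) gives $2881M, worse by 6.

Max total: $2887M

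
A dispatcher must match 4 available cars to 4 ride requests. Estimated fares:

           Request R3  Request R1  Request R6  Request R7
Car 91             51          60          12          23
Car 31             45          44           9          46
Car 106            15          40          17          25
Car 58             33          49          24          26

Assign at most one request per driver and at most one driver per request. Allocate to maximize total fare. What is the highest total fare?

Max total: $163

Treat this as an assignment problem: match each driver to one request.
Optimal: Car 91→Request R3 ($51), Car 31→Request R7 ($46), Car 106→Request R6 ($17), Car 58→Request R1 ($49) — total 51+46+17+49 = $163.
Max-entry greedy (repeatedly take the single best remaining cell) gives $156, worse by 7.
No other one-to-one assignment exceeds $163.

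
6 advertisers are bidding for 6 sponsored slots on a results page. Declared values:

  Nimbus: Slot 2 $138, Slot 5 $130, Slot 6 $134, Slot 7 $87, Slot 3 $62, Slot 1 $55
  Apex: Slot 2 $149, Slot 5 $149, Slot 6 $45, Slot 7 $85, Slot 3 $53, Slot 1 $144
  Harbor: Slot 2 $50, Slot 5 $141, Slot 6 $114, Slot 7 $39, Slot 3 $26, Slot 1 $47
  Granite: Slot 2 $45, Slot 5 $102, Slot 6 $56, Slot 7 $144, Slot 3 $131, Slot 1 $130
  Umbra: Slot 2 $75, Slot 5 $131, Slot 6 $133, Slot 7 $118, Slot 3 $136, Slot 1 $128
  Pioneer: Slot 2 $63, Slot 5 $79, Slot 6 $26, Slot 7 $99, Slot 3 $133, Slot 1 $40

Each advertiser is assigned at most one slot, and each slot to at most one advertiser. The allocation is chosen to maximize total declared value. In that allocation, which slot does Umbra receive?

Optimal: Nimbus→Slot 2 ($138), Apex→Slot 1 ($144), Harbor→Slot 5 ($141), Granite→Slot 7 ($144), Umbra→Slot 6 ($133), Pioneer→Slot 3 ($133) — total 138+144+141+144+133+133 = $833.
Max-entry greedy (repeatedly take the single best remaining cell) gives $744, worse by 89.
Next-best assignment: Nimbus→Slot 6, Apex→Slot 2, Harbor→Slot 5, Granite→Slot 7, Umbra→Slot 1, Pioneer→Slot 3 = $829.
Swapping Apex↔Umbra (Apex→Slot 6 $45, Umbra→Slot 1 $128) loses 104.
Umbra's own top slot is Slot 3 ($136), but forcing Umbra→Slot 3 and reassigning the rest optimally gives only $789 — worse by 44.

Umbra receives Slot 6.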